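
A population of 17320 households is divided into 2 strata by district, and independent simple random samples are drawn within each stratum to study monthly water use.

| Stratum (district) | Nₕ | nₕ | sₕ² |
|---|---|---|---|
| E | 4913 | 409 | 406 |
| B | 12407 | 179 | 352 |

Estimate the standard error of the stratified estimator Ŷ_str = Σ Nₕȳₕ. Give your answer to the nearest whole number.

17897

Var(Ŷ_str) = Σₕ Nₕ²(1 − fₕ)sₕ²/nₕ.
E: 4913²·(1 − 409/4913)·406/409 = 2.1965843 × 10^7.
B: 12407²·(1 − 179/12407)·352/179 = 2.9834025 × 10^8.
Sum = 3.2030609 × 10^8.
SE = √(3.2030609 × 10^8) = 17897.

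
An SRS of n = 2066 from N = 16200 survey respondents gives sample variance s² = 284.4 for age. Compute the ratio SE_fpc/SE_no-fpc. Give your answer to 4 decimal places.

0.9341

f = n/N = 2066/16200 = 0.12753086.
SE_no-fpc = √(s²/n) = 0.37102198; SE_fpc = √((1−f)s²/n) = 0.346557.
Ratio = √(1−f) = 0.93406056.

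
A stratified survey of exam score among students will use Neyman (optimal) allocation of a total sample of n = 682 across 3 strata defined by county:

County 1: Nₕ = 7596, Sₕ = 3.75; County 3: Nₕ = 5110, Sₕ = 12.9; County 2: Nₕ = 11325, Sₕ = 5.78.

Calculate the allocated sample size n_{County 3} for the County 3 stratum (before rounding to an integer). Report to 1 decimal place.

281.2

Neyman allocation: nₕ = n·NₕSₕ / Σⱼ NⱼSⱼ.
Σ NⱼSⱼ = 7596·3.75 + 5110·12.9 + 11325·5.78 = 159862.5.
n_{County 3} = 682·5110·12.9 / 159862.5 = 281.2.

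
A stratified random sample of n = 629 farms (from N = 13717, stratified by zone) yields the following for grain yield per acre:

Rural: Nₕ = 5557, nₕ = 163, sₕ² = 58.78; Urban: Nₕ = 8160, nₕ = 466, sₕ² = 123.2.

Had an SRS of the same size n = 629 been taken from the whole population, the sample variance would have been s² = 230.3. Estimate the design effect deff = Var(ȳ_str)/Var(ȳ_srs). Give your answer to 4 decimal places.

Var(ȳ_str) = Σ Wₕ²(1−fₕ)sₕ²/nₕ with Wₕ = Nₕ/13717:
  Rural: (5557/13717)²·(1−163/5557)·58.78/163 = 0.057448017
  Urban: (8160/13717)²·(1−466/8160)·123.2/466 = 0.088216303
  → Var(ȳ_str) = 0.14566432.
Var(ȳ_srs) = (1 − 629/13717)·230.3/629 = 0.34934734.
deff = 0.14566432 / 0.34934734 = 0.4170.

0.4170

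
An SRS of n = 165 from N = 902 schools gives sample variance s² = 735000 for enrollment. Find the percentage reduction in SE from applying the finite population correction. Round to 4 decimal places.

9.6079

f = n/N = 165/902 = 0.18292683.
SE_no-fpc = √(s²/n) = 66.742381; SE_fpc = √((1−f)s²/n) = 60.32984.
Ratio = √(1−f) = 0.90392100. Reduction = 100·(1 − 0.90392100) = 9.6079%.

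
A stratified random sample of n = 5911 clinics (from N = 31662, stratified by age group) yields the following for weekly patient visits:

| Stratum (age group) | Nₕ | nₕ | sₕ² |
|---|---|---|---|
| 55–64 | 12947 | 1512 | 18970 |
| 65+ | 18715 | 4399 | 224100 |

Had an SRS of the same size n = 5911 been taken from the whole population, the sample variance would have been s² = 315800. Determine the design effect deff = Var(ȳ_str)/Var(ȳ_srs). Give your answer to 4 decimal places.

Var(ȳ_str) = Σ Wₕ²(1−fₕ)sₕ²/nₕ with Wₕ = Nₕ/31662:
  55–64: (12947/31662)²·(1−1512/12947)·18970/1512 = 1.8528667
  65+: (18715/31662)²·(1−4399/18715)·224100/4399 = 13.615159
  → Var(ȳ_str) = 15.468026.
Var(ȳ_srs) = (1 − 5911/31662)·315800/5911 = 43.451715.
deff = 15.468026 / 43.451715 = 0.3560.

0.3560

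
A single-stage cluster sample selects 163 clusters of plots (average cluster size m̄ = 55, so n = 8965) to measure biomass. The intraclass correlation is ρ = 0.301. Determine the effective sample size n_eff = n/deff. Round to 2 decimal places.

519.59

deff = 1 + (55 − 1)·0.301 = 1 + 16.254 = 17.254.
n_eff = 8965 / 17.254 = 519.59.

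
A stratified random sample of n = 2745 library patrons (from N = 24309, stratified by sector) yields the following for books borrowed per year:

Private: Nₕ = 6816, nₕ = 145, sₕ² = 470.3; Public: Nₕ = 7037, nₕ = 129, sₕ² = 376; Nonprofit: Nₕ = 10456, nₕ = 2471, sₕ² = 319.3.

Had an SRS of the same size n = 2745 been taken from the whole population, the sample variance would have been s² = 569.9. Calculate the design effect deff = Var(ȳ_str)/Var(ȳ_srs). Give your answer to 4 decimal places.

Var(ȳ_str) = Σ Wₕ²(1−fₕ)sₕ²/nₕ with Wₕ = Nₕ/24309:
  Private: (6816/24309)²·(1−145/6816)·470.3/145 = 0.24957054
  Public: (7037/24309)²·(1−129/7037)·376/129 = 0.23977496
  Nonprofit: (10456/24309)²·(1−2471/10456)·319.3/2471 = 0.018257129
  → Var(ȳ_str) = 0.50760263.
Var(ȳ_srs) = (1 − 2745/24309)·569.9/2745 = 0.18416985.
deff = 0.50760263 / 0.18416985 = 2.7562.

2.7562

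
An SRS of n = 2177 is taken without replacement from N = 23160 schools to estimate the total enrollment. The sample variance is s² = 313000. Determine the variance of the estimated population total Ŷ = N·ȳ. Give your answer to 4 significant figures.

6.987 × 10^10

Var(Ŷ) = N²·Var(ȳ) = N²·(1 − n/N)·s²/n.
f = 2177/23160 = 0.09399827; Var(ȳ) = 0.90600173·313000/2177 = 130.26116.
Var(Ŷ) = 23160² · 130.26116 = 6.987021 × 10^10.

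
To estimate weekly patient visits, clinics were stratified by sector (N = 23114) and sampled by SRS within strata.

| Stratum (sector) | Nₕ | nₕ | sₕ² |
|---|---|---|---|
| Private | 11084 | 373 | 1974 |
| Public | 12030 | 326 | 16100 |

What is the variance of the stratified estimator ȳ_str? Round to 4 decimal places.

14.1914

Var(ȳ_str) = Σₕ Wₕ²(1 − fₕ)sₕ²/nₕ with Wₕ = Nₕ/N, N = 23114.
Private: Wₕ = 0.47953621; term = 0.47953621²·(1 − 0.03365211)·1974/373 = 1.1760198.
Public: Wₕ = 0.52046379; term = 0.52046379²·(1 − 0.02709892)·16100/326 = 13.015414.
Sum = 14.191434.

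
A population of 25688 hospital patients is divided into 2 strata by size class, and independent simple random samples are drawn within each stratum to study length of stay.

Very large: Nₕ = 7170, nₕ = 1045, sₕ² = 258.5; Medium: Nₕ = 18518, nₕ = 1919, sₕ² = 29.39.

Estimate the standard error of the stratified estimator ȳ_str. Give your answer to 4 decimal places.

Var(ȳ_str) = Σₕ Wₕ²(1 − fₕ)sₕ²/nₕ with Wₕ = Nₕ/N, N = 25688.
Very large: Wₕ = 0.27911865; term = 0.27911865²·(1 − 0.14574616)·258.5/1045 = 0.016462998.
Medium: Wₕ = 0.72088135; term = 0.72088135²·(1 − 0.10362890)·29.39/1919 = 0.0071341138.
Sum = 0.023597112.
SE = √(0.023597112) = 0.1536.

0.1536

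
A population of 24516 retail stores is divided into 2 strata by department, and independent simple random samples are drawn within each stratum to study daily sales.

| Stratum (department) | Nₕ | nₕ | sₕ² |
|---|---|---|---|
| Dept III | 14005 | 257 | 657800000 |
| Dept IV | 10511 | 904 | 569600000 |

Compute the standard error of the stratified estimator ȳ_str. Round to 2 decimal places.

962.19

Var(ȳ_str) = Σₕ Wₕ²(1 − fₕ)sₕ²/nₕ with Wₕ = Nₕ/N, N = 24516.
Dept III: Wₕ = 0.57125959; term = 0.57125959²·(1 − 0.01835059)·657800000/257 = 819943.93.
Dept IV: Wₕ = 0.42874041; term = 0.42874041²·(1 − 0.08600514)·569600000/904 = 105860.55.
Sum = 925804.48.
SE = √(925804.48) = 962.19.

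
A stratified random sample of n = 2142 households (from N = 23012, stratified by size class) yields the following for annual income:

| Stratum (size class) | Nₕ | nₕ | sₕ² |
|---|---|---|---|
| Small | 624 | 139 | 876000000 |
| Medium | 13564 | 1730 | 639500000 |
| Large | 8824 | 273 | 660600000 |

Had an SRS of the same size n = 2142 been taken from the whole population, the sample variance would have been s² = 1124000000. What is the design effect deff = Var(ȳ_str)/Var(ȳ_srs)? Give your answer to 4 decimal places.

0.9675

Var(ȳ_str) = Σ Wₕ²(1−fₕ)sₕ²/nₕ with Wₕ = Nₕ/23012:
  Small: (624/23012)²·(1−139/624)·876000000/139 = 3601.6948
  Medium: (13564/23012)²·(1−1730/13564)·639500000/1730 = 112048.25
  Large: (8824/23012)²·(1−273/8824)·660600000/273 = 344785.98
  → Var(ȳ_str) = 460435.92.
Var(ȳ_srs) = (1 − 2142/23012)·1124000000/2142 = 475899.15.
deff = 460435.92 / 475899.15 = 0.9675.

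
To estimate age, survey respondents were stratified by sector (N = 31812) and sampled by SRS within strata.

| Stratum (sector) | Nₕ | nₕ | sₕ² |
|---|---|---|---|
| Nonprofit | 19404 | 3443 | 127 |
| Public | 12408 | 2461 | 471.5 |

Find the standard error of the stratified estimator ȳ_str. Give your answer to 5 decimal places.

Var(ȳ_str) = Σₕ Wₕ²(1 − fₕ)sₕ²/nₕ with Wₕ = Nₕ/N, N = 31812.
Nonprofit: Wₕ = 0.60995851; term = 0.60995851²·(1 − 0.17743764)·127/3443 = 0.011288497.
Public: Wₕ = 0.39004149; term = 0.39004149²·(1 − 0.19833978)·471.5/2461 = 0.023365874.
Sum = 0.034654371.
SE = √(0.034654371) = 0.18616.

0.18616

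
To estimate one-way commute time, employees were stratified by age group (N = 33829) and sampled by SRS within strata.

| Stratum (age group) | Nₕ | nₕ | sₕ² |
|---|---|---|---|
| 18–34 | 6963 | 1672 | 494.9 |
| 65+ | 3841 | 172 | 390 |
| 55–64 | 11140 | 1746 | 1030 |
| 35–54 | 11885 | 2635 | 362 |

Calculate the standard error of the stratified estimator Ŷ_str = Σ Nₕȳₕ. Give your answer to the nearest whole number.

10941

Var(Ŷ_str) = Σₕ Nₕ²(1 − fₕ)sₕ²/nₕ.
18–34: 6963²·(1 − 1672/6963)·494.9/1672 = 1.0904741 × 10^7.
65+: 3841²·(1 − 172/3841)·390/172 = 3.1954217 × 10^7.
55–64: 11140²·(1 − 1746/11140)·1030/1746 = 6.1734613 × 10^7.
35–54: 11885²·(1 − 2635/11885)·362/2635 = 1.5103196 × 10^7.
Sum = 1.1969677 × 10^8.
SE = √(1.1969677 × 10^8) = 10941.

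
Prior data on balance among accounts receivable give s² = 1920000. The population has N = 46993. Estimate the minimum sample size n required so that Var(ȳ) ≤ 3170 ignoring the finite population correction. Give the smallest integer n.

606

Without fpc, n₀ = s²/D = 1920000/3170 = 605.6782.
Rounding up, n = 606.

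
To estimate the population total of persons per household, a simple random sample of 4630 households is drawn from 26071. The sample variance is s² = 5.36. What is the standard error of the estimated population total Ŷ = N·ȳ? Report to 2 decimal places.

Var(Ŷ) = N²·Var(ȳ) = N²·(1 − n/N)·s²/n.
f = 4630/26071 = 0.17759196; Var(ȳ) = 0.82240804·5.36/4630 = 9.5207497 × 10^-4.
Var(Ŷ) = 26071² · (9.5207497 × 10^-4) = 647122.54.
SE(Ŷ) = √(647122.54) = 804.44.

804.44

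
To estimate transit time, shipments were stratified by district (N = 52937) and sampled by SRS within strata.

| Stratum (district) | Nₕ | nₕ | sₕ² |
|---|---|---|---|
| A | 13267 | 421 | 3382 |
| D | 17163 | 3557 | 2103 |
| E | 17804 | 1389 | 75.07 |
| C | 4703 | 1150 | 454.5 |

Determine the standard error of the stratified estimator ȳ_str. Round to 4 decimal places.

0.7388

Var(ȳ_str) = Σₕ Wₕ²(1 − fₕ)sₕ²/nₕ with Wₕ = Nₕ/N, N = 52937.
A: Wₕ = 0.25061866; term = 0.25061866²·(1 − 0.03173287)·3382/421 = 0.48855505.
D: Wₕ = 0.32421558; term = 0.32421558²·(1 − 0.20724815)·2103/3557 = 0.049267489.
E: Wₕ = 0.33632431; term = 0.33632431²·(1 − 0.07801618)·75.07/1389 = 0.0056364284.
C: Wₕ = 0.08884145; term = 0.08884145²·(1 − 0.24452477)·454.5/1150 = 0.0023566093.
Sum = 0.54581558.
SE = √(0.54581558) = 0.7388.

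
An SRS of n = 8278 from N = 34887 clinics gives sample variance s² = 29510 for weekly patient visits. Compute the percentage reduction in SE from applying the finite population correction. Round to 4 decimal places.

12.6662

f = n/N = 8278/34887 = 0.23728036.
SE_no-fpc = √(s²/n) = 1.8880865; SE_fpc = √((1−f)s²/n) = 1.6489381.
Ratio = √(1−f) = 0.87333821. Reduction = 100·(1 − 0.87333821) = 12.6662%.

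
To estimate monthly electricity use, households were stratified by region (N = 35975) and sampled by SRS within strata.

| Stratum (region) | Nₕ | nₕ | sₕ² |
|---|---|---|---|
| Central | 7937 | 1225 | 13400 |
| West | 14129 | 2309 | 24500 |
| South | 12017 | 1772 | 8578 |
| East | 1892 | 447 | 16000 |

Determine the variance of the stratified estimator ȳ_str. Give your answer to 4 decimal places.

2.3556

Var(ȳ_str) = Σₕ Wₕ²(1 − fₕ)sₕ²/nₕ with Wₕ = Nₕ/N, N = 35975.
Central: Wₕ = 0.22062543; term = 0.22062543²·(1 − 0.15434043)·13400/1225 = 0.45027251.
West: Wₕ = 0.39274496; term = 0.39274496²·(1 − 0.16342275)·24500/2309 = 1.3692081.
South: Wₕ = 0.33403753; term = 0.33403753²·(1 − 0.14745777)·8578/1772 = 0.46049905.
East: Wₕ = 0.05259208; term = 0.05259208²·(1 − 0.23625793)·16000/447 = 0.075613586.
Sum = 2.3555932.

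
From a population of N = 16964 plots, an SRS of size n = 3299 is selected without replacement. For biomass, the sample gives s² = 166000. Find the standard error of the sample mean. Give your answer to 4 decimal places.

6.3665

Under SRS without replacement, Var(ȳ) = (1 − f)·s²/n with f = n/N = 3299/16964 = 0.19447064.
Var(ȳ) = (1 − 0.19447064)·166000/3299 = 0.80552936·50.318278 = 40.53285.
SE(ȳ) = √(40.53285) = 6.3665.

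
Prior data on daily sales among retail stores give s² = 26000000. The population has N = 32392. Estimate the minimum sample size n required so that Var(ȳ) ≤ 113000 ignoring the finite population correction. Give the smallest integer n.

231

Without fpc, n₀ = s²/D = 26000000/113000 = 230.0885.
Rounding up, n = 231.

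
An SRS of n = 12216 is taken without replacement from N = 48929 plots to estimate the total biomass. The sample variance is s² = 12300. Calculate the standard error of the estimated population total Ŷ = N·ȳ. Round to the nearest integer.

42529

Var(Ŷ) = N²·Var(ȳ) = N²·(1 − n/N)·s²/n.
f = 12216/48929 = 0.24966789; Var(ȳ) = 0.75033211·12300/12216 = 0.75549157.
Var(Ŷ) = 48929² · 0.75549157 = 1.8086824 × 10^9.
SE(Ŷ) = √(1.8086824 × 10^9) = 42529.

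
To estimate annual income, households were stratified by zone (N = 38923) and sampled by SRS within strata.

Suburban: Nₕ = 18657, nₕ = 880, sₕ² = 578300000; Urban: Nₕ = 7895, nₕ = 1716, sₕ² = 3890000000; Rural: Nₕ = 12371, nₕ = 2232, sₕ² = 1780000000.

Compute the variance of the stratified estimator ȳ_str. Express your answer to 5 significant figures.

Var(ȳ_str) = Σₕ Wₕ²(1 − fₕ)sₕ²/nₕ with Wₕ = Nₕ/N, N = 38923.
Suburban: Wₕ = 0.47933099; term = 0.47933099²·(1 − 0.04716728)·578300000/880 = 143866.01.
Urban: Wₕ = 0.20283637; term = 0.20283637²·(1 − 0.21735275)·3890000000/1716 = 72994.483.
Rural: Wₕ = 0.31783264; term = 0.31783264²·(1 − 0.18042195)·1780000000/2232 = 66025.718.
Sum = 282886.21.

282890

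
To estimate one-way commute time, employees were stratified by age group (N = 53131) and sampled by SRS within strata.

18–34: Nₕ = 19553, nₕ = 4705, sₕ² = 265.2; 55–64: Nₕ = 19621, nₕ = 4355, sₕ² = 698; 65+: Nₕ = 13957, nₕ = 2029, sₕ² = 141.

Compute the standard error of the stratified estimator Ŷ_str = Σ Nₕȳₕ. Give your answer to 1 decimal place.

8714.4

Var(Ŷ_str) = Σₕ Nₕ²(1 − fₕ)sₕ²/nₕ.
18–34: 19553²·(1 − 4705/19553)·265.2/4705 = 1.6364218 × 10^7.
55–64: 19621²·(1 − 4355/19621)·698/4355 = 4.8008005 × 10^7.
65+: 13957²·(1 − 2029/13957)·141/2029 = 1.1569025 × 10^7.
Sum = 7.5941248 × 10^7.
SE = √(7.5941248 × 10^7) = 8714.4.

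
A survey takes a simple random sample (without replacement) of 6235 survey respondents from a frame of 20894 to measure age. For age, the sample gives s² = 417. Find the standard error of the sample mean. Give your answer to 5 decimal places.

Under SRS without replacement, Var(ȳ) = (1 − f)·s²/n with f = n/N = 6235/20894 = 0.29841103.
Var(ȳ) = (1 − 0.29841103)·417/6235 = 0.70158897·0.066880513 = 0.046922631.
SE(ȳ) = √(0.046922631) = 0.21662.

0.21662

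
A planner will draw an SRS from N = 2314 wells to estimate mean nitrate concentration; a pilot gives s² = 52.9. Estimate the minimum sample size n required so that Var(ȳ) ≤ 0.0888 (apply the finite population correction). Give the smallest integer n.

474

Without fpc, n₀ = s²/D = 52.9/0.0888 = 595.7207.
With fpc, (1 − n/N)·s²/n ≤ D requires n ≥ n₀/(1 + n₀/N) = 595.7207/(1 + 595.7207/2314) = 473.7560.
Rounding up, n = 474.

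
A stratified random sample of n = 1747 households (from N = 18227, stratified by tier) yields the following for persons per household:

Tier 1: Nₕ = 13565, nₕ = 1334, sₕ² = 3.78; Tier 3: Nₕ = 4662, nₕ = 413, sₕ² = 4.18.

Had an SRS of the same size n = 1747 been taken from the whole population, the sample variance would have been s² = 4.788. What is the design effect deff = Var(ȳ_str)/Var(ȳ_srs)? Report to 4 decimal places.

0.8146

Var(ȳ_str) = Σ Wₕ²(1−fₕ)sₕ²/nₕ with Wₕ = Nₕ/18227:
  Tier 1: (13565/18227)²·(1−1334/13565)·3.78/1334 = 0.0014151007
  Tier 3: (4662/18227)²·(1−413/4662)·4.18/413 = 6.0346883 × 10^-4
  → Var(ȳ_str) = 0.0020185695.
Var(ȳ_srs) = (1 − 1747/18227)·4.788/1747 = 0.0024780111.
deff = 0.0020185695 / 0.0024780111 = 0.8146.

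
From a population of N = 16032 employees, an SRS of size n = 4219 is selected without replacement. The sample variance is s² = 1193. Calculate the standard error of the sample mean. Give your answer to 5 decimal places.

Under SRS without replacement, Var(ȳ) = (1 − f)·s²/n with f = n/N = 4219/16032 = 0.26316118.
Var(ȳ) = (1 − 0.26316118)·1193/4219 = 0.73683882·0.28276843 = 0.20835476.
SE(ȳ) = √(0.20835476) = 0.45646.

0.45646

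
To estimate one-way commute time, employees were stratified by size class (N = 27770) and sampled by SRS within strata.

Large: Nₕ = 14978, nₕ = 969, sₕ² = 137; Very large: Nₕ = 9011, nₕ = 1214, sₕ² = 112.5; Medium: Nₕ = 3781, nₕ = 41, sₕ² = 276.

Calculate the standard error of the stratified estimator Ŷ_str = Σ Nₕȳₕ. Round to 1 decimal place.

11461.6

Var(Ŷ_str) = Σₕ Nₕ²(1 − fₕ)sₕ²/nₕ.
Large: 14978²·(1 − 969/14978)·137/969 = 2.9665915 × 10^7.
Very large: 9011²·(1 − 1214/9011)·112.5/1214 = 6.5108001 × 10^6.
Medium: 3781²·(1 − 41/3781)·276/41 = 9.5192669 × 10^7.
Sum = 1.3136938 × 10^8.
SE = √(1.3136938 × 10^8) = 11461.6.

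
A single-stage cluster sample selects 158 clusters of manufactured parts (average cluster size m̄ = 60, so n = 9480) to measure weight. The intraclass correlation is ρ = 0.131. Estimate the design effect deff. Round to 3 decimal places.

8.729

deff = 1 + (60 − 1)·0.131 = 1 + 7.729 = 8.729.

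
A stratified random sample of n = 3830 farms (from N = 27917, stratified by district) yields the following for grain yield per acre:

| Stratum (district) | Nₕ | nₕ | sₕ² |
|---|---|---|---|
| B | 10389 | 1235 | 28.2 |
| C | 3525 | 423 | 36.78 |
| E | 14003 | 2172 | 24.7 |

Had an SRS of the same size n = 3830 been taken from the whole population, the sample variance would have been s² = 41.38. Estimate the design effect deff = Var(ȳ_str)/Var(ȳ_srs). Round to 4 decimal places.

Var(ȳ_str) = Σ Wₕ²(1−fₕ)sₕ²/nₕ with Wₕ = Nₕ/27917:
  B: (10389/27917)²·(1−1235/10389)·28.2/1235 = 0.0027863092
  C: (3525/27917)²·(1−423/3525)·36.78/423 = 0.0012199296
  E: (14003/27917)²·(1−2172/14003)·24.7/2172 = 0.0024173647
  → Var(ȳ_str) = 0.0064236035.
Var(ȳ_srs) = (1 − 3830/27917)·41.38/3830 = 0.0093219266.
deff = 0.0064236035 / 0.0093219266 = 0.6891.

0.6891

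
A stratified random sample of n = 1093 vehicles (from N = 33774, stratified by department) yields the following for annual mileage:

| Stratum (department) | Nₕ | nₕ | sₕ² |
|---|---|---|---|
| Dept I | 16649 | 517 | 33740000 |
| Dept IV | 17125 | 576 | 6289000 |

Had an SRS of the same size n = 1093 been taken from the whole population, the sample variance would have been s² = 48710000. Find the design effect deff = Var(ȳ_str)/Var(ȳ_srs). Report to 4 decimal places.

Var(ȳ_str) = Σ Wₕ²(1−fₕ)sₕ²/nₕ with Wₕ = Nₕ/33774:
  Dept I: (16649/33774)²·(1−517/16649)·33740000/517 = 15366.18
  Dept IV: (17125/33774)²·(1−576/17125)·6289000/576 = 2712.6668
  → Var(ȳ_str) = 18078.847.
Var(ȳ_srs) = (1 − 1093/33774)·48710000/1093 = 43123.183.
deff = 18078.847 / 43123.183 = 0.4192.

0.4192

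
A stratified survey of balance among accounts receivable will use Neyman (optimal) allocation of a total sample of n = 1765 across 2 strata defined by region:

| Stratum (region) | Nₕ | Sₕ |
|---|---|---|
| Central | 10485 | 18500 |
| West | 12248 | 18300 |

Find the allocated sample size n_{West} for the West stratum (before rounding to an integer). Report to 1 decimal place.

Neyman allocation: nₕ = n·NₕSₕ / Σⱼ NⱼSⱼ.
Σ NⱼSⱼ = 10485·18500 + 12248·18300 = 4.181109 × 10^8.
n_{West} = 1765·12248·18300 / (4.181109 × 10^8) = 946.2.

946.2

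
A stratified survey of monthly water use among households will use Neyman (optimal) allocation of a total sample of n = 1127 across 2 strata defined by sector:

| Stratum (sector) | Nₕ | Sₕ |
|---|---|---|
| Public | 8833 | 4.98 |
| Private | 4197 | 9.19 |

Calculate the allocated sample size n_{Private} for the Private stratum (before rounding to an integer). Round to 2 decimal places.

526.52

Neyman allocation: nₕ = n·NₕSₕ / Σⱼ NⱼSⱼ.
Σ NⱼSⱼ = 8833·4.98 + 4197·9.19 = 82558.77.
n_{Private} = 1127·4197·9.19 / 82558.77 = 526.52.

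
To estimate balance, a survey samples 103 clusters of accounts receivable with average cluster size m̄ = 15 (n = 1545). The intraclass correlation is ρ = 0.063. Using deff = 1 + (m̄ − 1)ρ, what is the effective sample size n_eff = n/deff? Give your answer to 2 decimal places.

deff = 1 + (15 − 1)·0.063 = 1 + 0.882 = 1.882.
n_eff = 1545 / 1.882 = 820.94.

820.94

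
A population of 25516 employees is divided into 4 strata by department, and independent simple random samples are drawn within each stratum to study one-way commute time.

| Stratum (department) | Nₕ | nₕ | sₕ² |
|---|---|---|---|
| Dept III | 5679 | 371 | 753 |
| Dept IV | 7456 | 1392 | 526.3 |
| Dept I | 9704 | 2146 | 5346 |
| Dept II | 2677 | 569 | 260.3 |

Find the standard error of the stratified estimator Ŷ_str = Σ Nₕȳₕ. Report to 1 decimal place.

Var(Ŷ_str) = Σₕ Nₕ²(1 − fₕ)sₕ²/nₕ.
Dept III: 5679²·(1 − 371/5679)·753/371 = 6.1182025 × 10^7.
Dept IV: 7456²·(1 − 1392/7456)·526.3/1392 = 1.7094611 × 10^7.
Dept I: 9704²·(1 − 2146/9704)·5346/2146 = 1.8270773 × 10^8.
Dept II: 2677²·(1 − 569/2677)·260.3/569 = 2.581552 × 10^6.
Sum = 2.6356592 × 10^8.
SE = √(2.6356592 × 10^8) = 16234.7.

16234.7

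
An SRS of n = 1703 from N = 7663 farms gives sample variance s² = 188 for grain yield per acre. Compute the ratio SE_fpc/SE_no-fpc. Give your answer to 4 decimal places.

0.8819

f = n/N = 1703/7663 = 0.22223672.
SE_no-fpc = √(s²/n) = 0.33225506; SE_fpc = √((1−f)s²/n) = 0.29301869.
Ratio = √(1−f) = 0.88190888.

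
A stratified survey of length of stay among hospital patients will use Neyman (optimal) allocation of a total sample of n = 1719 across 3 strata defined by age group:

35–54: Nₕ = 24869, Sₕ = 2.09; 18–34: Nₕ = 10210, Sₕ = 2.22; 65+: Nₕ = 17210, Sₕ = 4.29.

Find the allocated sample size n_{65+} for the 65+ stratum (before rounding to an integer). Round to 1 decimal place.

Neyman allocation: nₕ = n·NₕSₕ / Σⱼ NⱼSⱼ.
Σ NⱼSⱼ = 24869·2.09 + 10210·2.22 + 17210·4.29 = 148473.31.
n_{65+} = 1719·17210·4.29 / 148473.31 = 854.8.

854.8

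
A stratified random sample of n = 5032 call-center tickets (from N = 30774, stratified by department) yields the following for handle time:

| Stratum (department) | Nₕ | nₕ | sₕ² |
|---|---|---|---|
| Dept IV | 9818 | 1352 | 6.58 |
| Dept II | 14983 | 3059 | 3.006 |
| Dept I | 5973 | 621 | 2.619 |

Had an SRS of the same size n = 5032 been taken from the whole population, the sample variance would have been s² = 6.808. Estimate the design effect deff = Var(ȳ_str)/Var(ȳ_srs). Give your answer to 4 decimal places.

Var(ȳ_str) = Σ Wₕ²(1−fₕ)sₕ²/nₕ with Wₕ = Nₕ/30774:
  Dept IV: (9818/30774)²·(1−1352/9818)·6.58/1352 = 4.2715215 × 10^-4
  Dept II: (14983/30774)²·(1−3059/14983)·3.006/3059 = 1.8537977 × 10^-4
  Dept I: (5973/30774)²·(1−621/5973)·2.619/621 = 1.423589 × 10^-4
  → Var(ȳ_str) = 7.5489082 × 10^-4.
Var(ȳ_srs) = (1 − 5032/30774)·6.808/5032 = 0.0011317155.
deff = (7.5489082 × 10^-4) / 0.0011317155 = 0.6670.

0.6670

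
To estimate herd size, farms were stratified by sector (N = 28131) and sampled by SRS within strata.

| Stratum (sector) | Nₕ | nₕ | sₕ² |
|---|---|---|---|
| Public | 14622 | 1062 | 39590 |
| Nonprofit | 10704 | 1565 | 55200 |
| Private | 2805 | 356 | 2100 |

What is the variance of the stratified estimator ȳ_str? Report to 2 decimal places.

Var(ȳ_str) = Σₕ Wₕ²(1 − fₕ)sₕ²/nₕ with Wₕ = Nₕ/N, N = 28131.
Public: Wₕ = 0.51978245; term = 0.51978245²·(1 − 0.07263028)·39590/1062 = 9.3402201.
Nonprofit: Wₕ = 0.38050549; term = 0.38050549²·(1 − 0.14620703)·55200/1565 = 4.3601273.
Private: Wₕ = 0.09971206; term = 0.09971206²·(1 − 0.12691622)·2100/356 = 0.051205971.
Sum = 13.751553.

13.75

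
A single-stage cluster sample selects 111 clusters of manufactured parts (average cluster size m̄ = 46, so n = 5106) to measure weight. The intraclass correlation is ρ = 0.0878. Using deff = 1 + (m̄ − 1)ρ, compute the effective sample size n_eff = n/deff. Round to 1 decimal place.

deff = 1 + (46 − 1)·0.0878 = 1 + 3.951 = 4.951.
n_eff = 5106 / 4.951 = 1031.3.

1031.3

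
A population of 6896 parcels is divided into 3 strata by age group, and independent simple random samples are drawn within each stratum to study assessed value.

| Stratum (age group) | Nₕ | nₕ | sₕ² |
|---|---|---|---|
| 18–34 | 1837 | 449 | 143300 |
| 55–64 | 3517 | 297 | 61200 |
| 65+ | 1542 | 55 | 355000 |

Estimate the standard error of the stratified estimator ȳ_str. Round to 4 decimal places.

Var(ȳ_str) = Σₕ Wₕ²(1 − fₕ)sₕ²/nₕ with Wₕ = Nₕ/N, N = 6896.
18–34: Wₕ = 0.26638631; term = 0.26638631²·(1 − 0.24442025)·143300/449 = 17.112126.
55–64: Wₕ = 0.51000580; term = 0.51000580²·(1 − 0.08444697)·61200/297 = 49.071429.
65+: Wₕ = 0.22360789; term = 0.22360789²·(1 − 0.03566796)·355000/55 = 311.21928.
Sum = 377.40284.
SE = √(377.40284) = 19.4269.

19.4269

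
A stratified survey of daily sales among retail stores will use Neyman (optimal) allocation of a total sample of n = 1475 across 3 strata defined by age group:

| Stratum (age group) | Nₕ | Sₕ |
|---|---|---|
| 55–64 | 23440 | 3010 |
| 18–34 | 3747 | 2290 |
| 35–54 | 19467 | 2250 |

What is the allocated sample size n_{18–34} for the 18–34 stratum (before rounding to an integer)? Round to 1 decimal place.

103.0

Neyman allocation: nₕ = n·NₕSₕ / Σⱼ NⱼSⱼ.
Σ NⱼSⱼ = 23440·3010 + 3747·2290 + 19467·2250 = 1.2293578 × 10^8.
n_{18–34} = 1475·3747·2290 / (1.2293578 × 10^8) = 103.0.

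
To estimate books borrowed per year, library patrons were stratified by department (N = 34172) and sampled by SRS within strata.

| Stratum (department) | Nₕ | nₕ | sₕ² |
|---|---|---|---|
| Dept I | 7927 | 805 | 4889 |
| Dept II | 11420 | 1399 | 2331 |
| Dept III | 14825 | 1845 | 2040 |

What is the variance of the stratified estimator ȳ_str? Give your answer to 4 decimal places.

0.6391

Var(ȳ_str) = Σₕ Wₕ²(1 − fₕ)sₕ²/nₕ with Wₕ = Nₕ/N, N = 34172.
Dept I: Wₕ = 0.23197355; term = 0.23197355²·(1 − 0.10155166)·4889/805 = 0.29362578.
Dept II: Wₕ = 0.33419174; term = 0.33419174²·(1 − 0.12250438)·2331/1399 = 0.1632905.
Dept III: Wₕ = 0.43383472; term = 0.43383472²·(1 − 0.12445194)·2040/1845 = 0.18220588.
Sum = 0.63912216.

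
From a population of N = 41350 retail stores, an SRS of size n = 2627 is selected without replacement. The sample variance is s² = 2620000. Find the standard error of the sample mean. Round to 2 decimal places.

30.56

Under SRS without replacement, Var(ȳ) = (1 − f)·s²/n with f = n/N = 2627/41350 = 0.06353083.
Var(ȳ) = (1 − 0.06353083)·2620000/2627 = 0.93646917·997.33536 = 933.97382.
SE(ȳ) = √(933.97382) = 30.56.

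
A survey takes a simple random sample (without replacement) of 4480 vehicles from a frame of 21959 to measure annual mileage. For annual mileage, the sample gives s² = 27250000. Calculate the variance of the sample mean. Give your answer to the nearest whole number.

Under SRS without replacement, Var(ȳ) = (1 − f)·s²/n with f = n/N = 4480/21959 = 0.20401658.
Var(ȳ) = (1 − 0.20401658)·27250000/4480 = 0.79598342·6082.5893 = 4841.6402.

4842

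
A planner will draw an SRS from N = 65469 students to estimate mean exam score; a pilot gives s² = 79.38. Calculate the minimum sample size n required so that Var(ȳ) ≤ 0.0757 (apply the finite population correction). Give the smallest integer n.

Without fpc, n₀ = s²/D = 79.38/0.0757 = 1048.6129.
With fpc, (1 − n/N)·s²/n ≤ D requires n ≥ n₀/(1 + n₀/N) = 1048.6129/(1 + 1048.6129/65469) = 1032.0821.
Rounding up, n = 1033.

1033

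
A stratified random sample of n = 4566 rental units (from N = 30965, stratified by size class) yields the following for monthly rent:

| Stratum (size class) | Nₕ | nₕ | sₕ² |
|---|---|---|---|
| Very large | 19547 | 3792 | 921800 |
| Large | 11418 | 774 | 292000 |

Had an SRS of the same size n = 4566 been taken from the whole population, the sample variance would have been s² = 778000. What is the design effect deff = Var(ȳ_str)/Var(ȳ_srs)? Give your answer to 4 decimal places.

Var(ȳ_str) = Σ Wₕ²(1−fₕ)sₕ²/nₕ with Wₕ = Nₕ/30965:
  Very large: (19547/30965)²·(1−3792/19547)·921800/3792 = 78.077289
  Large: (11418/30965)²·(1−774/11418)·292000/774 = 47.818354
  → Var(ȳ_str) = 125.89564.
Var(ȳ_srs) = (1 − 4566/30965)·778000/4566 = 145.2647.
deff = 125.89564 / 145.2647 = 0.8667.

0.8667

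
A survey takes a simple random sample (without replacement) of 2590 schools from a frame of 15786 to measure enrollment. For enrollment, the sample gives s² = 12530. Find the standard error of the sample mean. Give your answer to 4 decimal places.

2.0110

Under SRS without replacement, Var(ȳ) = (1 − f)·s²/n with f = n/N = 2590/15786 = 0.16406943.
Var(ȳ) = (1 − 0.16406943)·12530/2590 = 0.83593057·4.8378378 = 4.0440965.
SE(ȳ) = √(4.0440965) = 2.0110.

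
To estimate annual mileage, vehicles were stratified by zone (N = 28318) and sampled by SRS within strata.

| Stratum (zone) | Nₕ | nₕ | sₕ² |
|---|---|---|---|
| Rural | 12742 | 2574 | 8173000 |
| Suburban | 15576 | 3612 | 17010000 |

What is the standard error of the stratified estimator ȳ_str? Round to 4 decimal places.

40.0921

Var(ȳ_str) = Σₕ Wₕ²(1 − fₕ)sₕ²/nₕ with Wₕ = Nₕ/N, N = 28318.
Rural: Wₕ = 0.44996116; term = 0.44996116²·(1 − 0.20200910)·8173000/2574 = 513.00422.
Suburban: Wₕ = 0.55003884; term = 0.55003884²·(1 − 0.23189522)·17010000/3612 = 1094.3689.
Sum = 1607.3731.
SE = √(1607.3731) = 40.0921.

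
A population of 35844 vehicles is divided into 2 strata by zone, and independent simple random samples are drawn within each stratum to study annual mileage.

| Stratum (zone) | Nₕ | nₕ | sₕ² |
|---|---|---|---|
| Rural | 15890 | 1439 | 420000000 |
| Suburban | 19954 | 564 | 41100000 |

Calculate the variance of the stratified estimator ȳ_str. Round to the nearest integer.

Var(ȳ_str) = Σₕ Wₕ²(1 − fₕ)sₕ²/nₕ with Wₕ = Nₕ/N, N = 35844.
Rural: Wₕ = 0.44330990; term = 0.44330990²·(1 − 0.09056010)·420000000/1439 = 52164.777.
Suburban: Wₕ = 0.55669010; term = 0.55669010²·(1 − 0.02826501)·41100000/564 = 21945.1.
Sum = 74109.877.

74110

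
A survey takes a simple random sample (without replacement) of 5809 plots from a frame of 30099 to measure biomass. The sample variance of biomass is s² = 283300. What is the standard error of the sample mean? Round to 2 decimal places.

6.27

Under SRS without replacement, Var(ȳ) = (1 − f)·s²/n with f = n/N = 5809/30099 = 0.19299645.
Var(ȳ) = (1 − 0.19299645)·283300/5809 = 0.80700355·48.769151 = 39.356878.
SE(ȳ) = √(39.356878) = 6.27.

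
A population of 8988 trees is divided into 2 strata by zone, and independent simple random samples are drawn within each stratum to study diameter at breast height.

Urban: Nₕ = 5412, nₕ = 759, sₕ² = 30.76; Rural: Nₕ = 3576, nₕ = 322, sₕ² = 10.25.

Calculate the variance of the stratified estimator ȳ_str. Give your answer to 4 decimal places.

Var(ȳ_str) = Σₕ Wₕ²(1 − fₕ)sₕ²/nₕ with Wₕ = Nₕ/N, N = 8988.
Urban: Wₕ = 0.60213618; term = 0.60213618²·(1 − 0.14024390)·30.76/759 = 0.012633081.
Rural: Wₕ = 0.39786382; term = 0.39786382²·(1 − 0.09004474)·10.25/322 = 0.0045851857.
Sum = 0.017218267.

0.0172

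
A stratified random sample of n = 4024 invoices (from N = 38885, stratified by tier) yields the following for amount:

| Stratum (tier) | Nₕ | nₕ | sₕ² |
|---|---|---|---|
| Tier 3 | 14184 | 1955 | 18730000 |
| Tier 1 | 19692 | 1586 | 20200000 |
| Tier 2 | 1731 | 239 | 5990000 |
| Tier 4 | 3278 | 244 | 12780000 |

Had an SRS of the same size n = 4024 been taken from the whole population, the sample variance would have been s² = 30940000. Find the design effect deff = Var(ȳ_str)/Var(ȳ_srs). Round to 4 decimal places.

Var(ȳ_str) = Σ Wₕ²(1−fₕ)sₕ²/nₕ with Wₕ = Nₕ/38885:
  Tier 3: (14184/38885)²·(1−1955/14184)·18730000/1955 = 1099.0475
  Tier 1: (19692/38885)²·(1−1586/19692)·20200000/1586 = 3003.2835
  Tier 2: (1731/38885)²·(1−239/1731)·5990000/239 = 42.808559
  Tier 4: (3278/38885)²·(1−244/3278)·12780000/244 = 344.50961
  → Var(ȳ_str) = 4489.6492.
Var(ȳ_srs) = (1 − 4024/38885)·30940000/4024 = 6893.1872.
deff = 4489.6492 / 6893.1872 = 0.6513.

0.6513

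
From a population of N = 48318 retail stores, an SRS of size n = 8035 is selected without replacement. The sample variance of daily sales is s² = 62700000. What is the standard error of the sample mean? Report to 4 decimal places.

Under SRS without replacement, Var(ȳ) = (1 − f)·s²/n with f = n/N = 8035/48318 = 0.16629413.
Var(ȳ) = (1 − 0.16629413)·62700000/8035 = 0.83370587·7803.3603 = 6505.7073.
SE(ȳ) = √(6505.7073) = 80.6580.

80.6580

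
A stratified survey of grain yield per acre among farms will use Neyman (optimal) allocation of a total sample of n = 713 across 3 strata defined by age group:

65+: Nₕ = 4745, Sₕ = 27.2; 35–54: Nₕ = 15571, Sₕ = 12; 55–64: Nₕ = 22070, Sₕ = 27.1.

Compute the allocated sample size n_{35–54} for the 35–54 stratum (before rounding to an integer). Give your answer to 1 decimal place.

145.8

Neyman allocation: nₕ = n·NₕSₕ / Σⱼ NⱼSⱼ.
Σ NⱼSⱼ = 4745·27.2 + 15571·12 + 22070·27.1 = 914013.
n_{35–54} = 713·15571·12 / 914013 = 145.8.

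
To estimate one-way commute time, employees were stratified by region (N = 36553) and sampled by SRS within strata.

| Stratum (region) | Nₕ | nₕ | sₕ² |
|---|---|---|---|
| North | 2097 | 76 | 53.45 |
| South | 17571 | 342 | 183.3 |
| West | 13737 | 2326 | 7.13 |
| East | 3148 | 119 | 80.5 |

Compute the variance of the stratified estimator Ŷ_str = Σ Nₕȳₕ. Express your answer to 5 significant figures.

1.7216 × 10^8

Var(Ŷ_str) = Σₕ Nₕ²(1 − fₕ)sₕ²/nₕ.
North: 2097²·(1 − 76/2097)·53.45/76 = 2.9805668 × 10^6.
South: 17571²·(1 − 342/17571)·183.3/342 = 1.6225306 × 10^8.
West: 13737²·(1 − 2326/13737)·7.13/2326 = 480502.25.
East: 3148²·(1 − 119/3148)·80.5/119 = 6.4503446 × 10^6.
Sum = 1.7216447 × 10^8.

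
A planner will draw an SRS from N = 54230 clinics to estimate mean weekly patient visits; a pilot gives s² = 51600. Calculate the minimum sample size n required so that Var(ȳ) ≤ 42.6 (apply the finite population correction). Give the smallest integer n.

Without fpc, n₀ = s²/D = 51600/42.6 = 1211.2676.
With fpc, (1 − n/N)·s²/n ≤ D requires n ≥ n₀/(1 + n₀/N) = 1211.2676/(1 + 1211.2676/54230) = 1184.8041.
Rounding up, n = 1185.

1185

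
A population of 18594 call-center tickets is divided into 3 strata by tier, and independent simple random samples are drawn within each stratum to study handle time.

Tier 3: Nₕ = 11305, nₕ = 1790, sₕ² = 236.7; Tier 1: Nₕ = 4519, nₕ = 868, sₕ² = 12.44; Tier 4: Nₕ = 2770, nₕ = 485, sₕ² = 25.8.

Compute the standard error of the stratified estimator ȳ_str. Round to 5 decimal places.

0.20688

Var(ȳ_str) = Σₕ Wₕ²(1 − fₕ)sₕ²/nₕ with Wₕ = Nₕ/N, N = 18594.
Tier 3: Wₕ = 0.60799183; term = 0.60799183²·(1 − 0.15833702)·236.7/1790 = 0.041141387.
Tier 1: Wₕ = 0.24303539; term = 0.24303539²·(1 − 0.19207789)·12.44/868 = 6.839261 × 10^-4.
Tier 4: Wₕ = 0.14897279; term = 0.14897279²·(1 − 0.17509025)·25.8/485 = 9.7386395 × 10^-4.
Sum = 0.042799177.
SE = √(0.042799177) = 0.20688.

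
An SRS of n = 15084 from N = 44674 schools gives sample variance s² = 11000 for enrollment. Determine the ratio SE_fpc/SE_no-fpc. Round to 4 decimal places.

f = n/N = 15084/44674 = 0.33764606.
SE_no-fpc = √(s²/n) = 0.85396109; SE_fpc = √((1−f)s²/n) = 0.69499734.
Ratio = √(1−f) = 0.81385130.

0.8139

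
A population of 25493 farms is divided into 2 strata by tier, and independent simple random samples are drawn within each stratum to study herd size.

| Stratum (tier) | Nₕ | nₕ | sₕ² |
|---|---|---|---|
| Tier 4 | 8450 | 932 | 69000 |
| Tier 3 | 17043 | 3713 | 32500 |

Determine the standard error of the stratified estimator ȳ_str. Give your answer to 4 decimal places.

Var(ȳ_str) = Σₕ Wₕ²(1 − fₕ)sₕ²/nₕ with Wₕ = Nₕ/N, N = 25493.
Tier 4: Wₕ = 0.33146354; term = 0.33146354²·(1 − 0.11029586)·69000/932 = 7.2368624.
Tier 3: Wₕ = 0.66853646; term = 0.66853646²·(1 − 0.21786071)·32500/3713 = 3.0597977.
Sum = 10.29666.
SE = √(10.29666) = 3.2088.

3.2088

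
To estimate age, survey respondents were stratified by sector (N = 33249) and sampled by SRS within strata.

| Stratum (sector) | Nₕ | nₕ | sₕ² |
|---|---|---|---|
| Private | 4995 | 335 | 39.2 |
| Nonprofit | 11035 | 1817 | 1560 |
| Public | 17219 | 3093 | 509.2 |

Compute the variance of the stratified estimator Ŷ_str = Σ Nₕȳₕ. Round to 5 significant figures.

Var(Ŷ_str) = Σₕ Nₕ²(1 − fₕ)sₕ²/nₕ.
Private: 4995²·(1 − 335/4995)·39.2/335 = 2.7237213 × 10^6.
Nonprofit: 11035²·(1 − 1817/11035)·1560/1817 = 8.7333067 × 10^7.
Public: 17219²·(1 − 3093/17219)·509.2/3093 = 4.0043829 × 10^7.
Sum = 1.3010062 × 10^8.

1.3010 × 10^8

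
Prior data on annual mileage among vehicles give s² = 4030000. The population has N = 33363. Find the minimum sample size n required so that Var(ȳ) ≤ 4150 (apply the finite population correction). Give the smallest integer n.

944

Without fpc, n₀ = s²/D = 4030000/4150 = 971.0843.
With fpc, (1 − n/N)·s²/n ≤ D requires n ≥ n₀/(1 + n₀/N) = 971.0843/(1 + 971.0843/33363) = 943.6187.
Rounding up, n = 944.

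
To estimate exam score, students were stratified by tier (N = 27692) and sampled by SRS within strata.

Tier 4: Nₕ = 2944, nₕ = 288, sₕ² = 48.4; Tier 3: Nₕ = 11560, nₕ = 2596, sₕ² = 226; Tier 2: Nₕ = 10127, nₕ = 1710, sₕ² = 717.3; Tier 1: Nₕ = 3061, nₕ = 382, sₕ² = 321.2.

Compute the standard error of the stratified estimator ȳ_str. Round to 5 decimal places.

0.26286

Var(ȳ_str) = Σₕ Wₕ²(1 − fₕ)sₕ²/nₕ with Wₕ = Nₕ/N, N = 27692.
Tier 4: Wₕ = 0.10631229; term = 0.10631229²·(1 − 0.09782609)·48.4/288 = 0.0017136026.
Tier 3: Wₕ = 0.41744908; term = 0.41744908²·(1 − 0.22456747)·226/2596 = 0.011763994.
Tier 2: Wₕ = 0.36570129; term = 0.36570129²·(1 − 0.16885553)·717.3/1710 = 0.04662665.
Tier 1: Wₕ = 0.11053734; term = 0.11053734²·(1 − 0.12479582)·321.2/382 = 0.0089916537.
Sum = 0.0690959.
SE = √(0.0690959) = 0.26286.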